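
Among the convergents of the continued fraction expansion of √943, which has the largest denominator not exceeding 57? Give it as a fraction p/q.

√943 = [30; 1, 2, 2, 2, 1, 60, …] (period length 6).
Convergents:
  p_0/q_0 = 30/1
  p_1/q_1 = 31/1
  p_2/q_2 = 92/3
  p_3/q_3 = 215/7
  p_4/q_4 = 522/17
  p_5/q_5 = 737/24
  p_6/q_6 = 44742/1457
q_5 = 24 ≤ 57 < 1457 = q_6, so the answer is 737/24.

737/24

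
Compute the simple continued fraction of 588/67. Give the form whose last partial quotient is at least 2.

588 = 8*67 + 52
67 = 1*52 + 15
52 = 3*15 + 7
15 = 2*7 + 1
7 = 7*1 + 0  (stop)
So 588/67 = [8; 1, 3, 2, 7].

[8; 1, 3, 2, 7]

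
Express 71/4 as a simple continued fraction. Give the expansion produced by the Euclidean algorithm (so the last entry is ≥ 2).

71 = 17*4 + 3
4 = 1*3 + 1
3 = 3*1 + 0  (stop)
So 71/4 = [17; 1, 3].

[17; 1, 3]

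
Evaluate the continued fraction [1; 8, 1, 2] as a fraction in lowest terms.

29/26

Using pₖ = aₖpₖ₋₁ + pₖ₋₂ and qₖ = aₖqₖ₋₁ + qₖ₋₂:
  k=0: a=1, p=1, q=1
  k=1: a=8, p=9, q=8
  k=2: a=1, p=10, q=9
  k=3: a=2, p=29, q=26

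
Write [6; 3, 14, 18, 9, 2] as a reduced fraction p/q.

Fold from the inside: start with 2/1.
  9 + 1/2 = 19/2
  18 + 2/19 = 344/19
  14 + 19/344 = 4835/344
  3 + 344/4835 = 14849/4835
  6 + 4835/14849 = 93929/14849

93929/14849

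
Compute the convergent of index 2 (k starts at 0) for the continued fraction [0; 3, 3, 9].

3/10

Using pₖ = aₖpₖ₋₁ + pₖ₋₂, qₖ = aₖqₖ₋₁ + qₖ₋₂ (with p₋₁=1, p₋₂=0, q₋₁=0, q₋₂=1):
  k=0: a=0, p=0, q=1
  k=1: a=3, p=1, q=3
  k=2: a=3, p=3, q=10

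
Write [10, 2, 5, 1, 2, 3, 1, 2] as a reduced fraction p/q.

Fold from the inside: start with 2/1.
  1 + 1/2 = 3/2
  3 + 2/3 = 11/3
  2 + 3/11 = 25/11
  1 + 11/25 = 36/25
  5 + 25/36 = 205/36
  2 + 36/205 = 446/205
  10 + 205/446 = 4665/446

4665/446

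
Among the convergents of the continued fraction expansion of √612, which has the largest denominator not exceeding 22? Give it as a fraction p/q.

470/19

√612 = [24; 1, 2, 1, 4, 1, 2, 1, 48, …] (period length 8).
Convergents:
  p_0/q_0 = 24/1
  p_1/q_1 = 25/1
  p_2/q_2 = 74/3
  p_3/q_3 = 99/4
  p_4/q_4 = 470/19
  p_5/q_5 = 569/23
q_4 = 19 ≤ 22 < 23 = q_5, so the answer is 470/19.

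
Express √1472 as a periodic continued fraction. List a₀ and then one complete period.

a₀ = ⌊√1472⌋ = 38.
With m₀=0, d₀=1 and mₖ₊₁ = dₖaₖ − mₖ, dₖ₊₁ = (n − mₖ₊₁²)/dₖ, aₖ₊₁ = ⌊(a₀+mₖ₊₁)/dₖ₊₁⌋:
  k=1: m=38, d=28, a=2
  k=2: m=18, d=41, a=1
  k=3: m=23, d=23, a=2
  k=4: m=23, d=41, a=1
  k=5: m=18, d=28, a=2
  k=6: m=38, d=1, a=76
d=1 and a=2a₀=76 at k=6, so the next step gives (m, d) = (38, 28) again — its k=1 value — and the period has length 6.

[38; 2, 1, 2, 1, 2, 76]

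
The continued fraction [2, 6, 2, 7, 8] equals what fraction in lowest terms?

Fold from the inside: start with 8/1.
  7 + 1/8 = 57/8
  2 + 8/57 = 122/57
  6 + 57/122 = 789/122
  2 + 122/789 = 1700/789

1700/789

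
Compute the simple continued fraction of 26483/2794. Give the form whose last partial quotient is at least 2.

[9; 2, 11, 7, 17]

26483 = 9×2794 + 1337
2794 = 2×1337 + 120
1337 = 11×120 + 17
120 = 7×17 + 1
17 = 17×1 + 0  (stop)
So 26483/2794 = [9; 2, 11, 7, 17].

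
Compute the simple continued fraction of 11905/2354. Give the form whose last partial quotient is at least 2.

11905 = 5×2354 + 135
2354 = 17×135 + 59
135 = 2×59 + 17
59 = 3×17 + 8
17 = 2×8 + 1
8 = 8×1 + 0  (stop)
So 11905/2354 = [5; 17, 2, 3, 2, 8].

[5; 17, 2, 3, 2, 8]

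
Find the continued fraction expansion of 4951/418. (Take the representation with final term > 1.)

[11; 1, 5, 2, 3, 9]

4951 = 11·418 + 353
418 = 1·353 + 65
353 = 5·65 + 28
65 = 2·28 + 9
28 = 3·9 + 1
9 = 9·1 + 0  (stop)
So 4951/418 = [11; 1, 5, 2, 3, 9].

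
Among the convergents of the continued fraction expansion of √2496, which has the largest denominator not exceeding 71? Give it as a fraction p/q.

√2496 = [49; 1, 23, 1, 98, …] (period length 4).
Convergents:
  p_0/q_0 = 49/1
  p_1/q_1 = 50/1
  p_2/q_2 = 1199/24
  p_3/q_3 = 1249/25
  p_4/q_4 = 123601/2474
q_3 = 25 ≤ 71 < 2474 = q_4, so the answer is 1249/25.

1249/25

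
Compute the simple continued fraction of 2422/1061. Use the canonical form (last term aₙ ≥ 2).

2422 = 2·1061 + 300
1061 = 3·300 + 161
300 = 1·161 + 139
161 = 1·139 + 22
139 = 6·22 + 7
22 = 3·7 + 1
7 = 7·1 + 0  (stop)
So 2422/1061 = [2; 3, 1, 1, 6, 3, 7].

[2; 3, 1, 1, 6, 3, 7]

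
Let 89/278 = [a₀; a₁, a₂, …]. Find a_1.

89 = 0·278 + 89   →  a_0 = 0
278 = 3·89 + 11   →  a_1 = 3

3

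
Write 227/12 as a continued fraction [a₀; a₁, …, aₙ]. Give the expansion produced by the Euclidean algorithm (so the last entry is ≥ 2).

[18; 1, 11]

227 = 18*12 + 11
12 = 1*11 + 1
11 = 11*1 + 0  (stop)
So 227/12 = [18; 1, 11].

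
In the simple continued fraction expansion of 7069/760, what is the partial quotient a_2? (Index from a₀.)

7069 = 9·760 + 229   →  a_0 = 9
760 = 3·229 + 73   →  a_1 = 3
229 = 3·73 + 10   →  a_2 = 3

3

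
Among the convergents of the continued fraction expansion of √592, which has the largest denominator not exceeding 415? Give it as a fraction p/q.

√592 = [24; 3, 48, …] (period length 2).
Convergents:
  p_0/q_0 = 24/1
  p_1/q_1 = 73/3
  p_2/q_2 = 3528/145
  p_3/q_3 = 10657/438
q_2 = 145 ≤ 415 < 438 = q_3, so the answer is 3528/145.

3528/145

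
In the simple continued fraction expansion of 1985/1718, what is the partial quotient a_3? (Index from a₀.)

3

1985 = 1·1718 + 267   →  a_0 = 1
1718 = 6·267 + 116   →  a_1 = 6
267 = 2·116 + 35   →  a_2 = 2
116 = 3·35 + 11   →  a_3 = 3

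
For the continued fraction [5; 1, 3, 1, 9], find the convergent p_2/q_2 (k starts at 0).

23/4

Using pₖ = aₖpₖ₋₁ + pₖ₋₂, qₖ = aₖqₖ₋₁ + qₖ₋₂ (with p₋₁=1, p₋₂=0, q₋₁=0, q₋₂=1):
  k=0: a=5, p=5, q=1
  k=1: a=1, p=6, q=1
  k=2: a=3, p=23, q=4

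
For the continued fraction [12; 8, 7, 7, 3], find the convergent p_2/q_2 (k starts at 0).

691/57

Using pₖ = aₖpₖ₋₁ + pₖ₋₂, qₖ = aₖqₖ₋₁ + qₖ₋₂ (with p₋₁=1, p₋₂=0, q₋₁=0, q₋₂=1):
  k=0: a=12, p=12, q=1
  k=1: a=8, p=97, q=8
  k=2: a=7, p=691, q=57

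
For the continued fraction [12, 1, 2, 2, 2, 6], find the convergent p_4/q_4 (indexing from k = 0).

216/17

Using pₖ = aₖpₖ₋₁ + pₖ₋₂, qₖ = aₖqₖ₋₁ + qₖ₋₂ (with p₋₁=1, p₋₂=0, q₋₁=0, q₋₂=1):
  k=0: a=12, p=12, q=1
  k=1: a=1, p=13, q=1
  k=2: a=2, p=38, q=3
  k=3: a=2, p=89, q=7
  k=4: a=2, p=216, q=17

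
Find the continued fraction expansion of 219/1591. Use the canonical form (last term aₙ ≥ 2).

[0; 7, 3, 1, 3, 2, 6]

219 = 0·1591 + 219
1591 = 7·219 + 58
219 = 3·58 + 45
58 = 1·45 + 13
45 = 3·13 + 6
13 = 2·6 + 1
6 = 6·1 + 0  (stop)
So 219/1591 = [0; 7, 3, 1, 3, 2, 6].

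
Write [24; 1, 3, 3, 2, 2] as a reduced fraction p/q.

Fold from the inside: start with 2/1.
  2 + 1/2 = 5/2
  3 + 2/5 = 17/5
  3 + 5/17 = 56/17
  1 + 17/56 = 73/56
  24 + 56/73 = 1808/73

1808/73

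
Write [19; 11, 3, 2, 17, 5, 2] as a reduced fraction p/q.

Fold from the inside: start with 2/1.
  5 + 1/2 = 11/2
  17 + 2/11 = 189/11
  2 + 11/189 = 389/189
  3 + 189/389 = 1356/389
  11 + 389/1356 = 15305/1356
  19 + 1356/15305 = 292151/15305

292151/15305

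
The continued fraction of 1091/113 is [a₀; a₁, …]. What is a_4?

1091 = 9·113 + 74   →  a_0 = 9
113 = 1·74 + 39   →  a_1 = 1
74 = 1·39 + 35   →  a_2 = 1
39 = 1·35 + 4   →  a_3 = 1
35 = 8·4 + 3   →  a_4 = 8

8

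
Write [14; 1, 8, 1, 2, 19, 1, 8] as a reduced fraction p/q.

78669/5281

Using pₖ = aₖpₖ₋₁ + pₖ₋₂ and qₖ = aₖqₖ₋₁ + qₖ₋₂:
  k=0: a=14, p=14, q=1
  k=1: a=1, p=15, q=1
  k=2: a=8, p=134, q=9
  k=3: a=1, p=149, q=10
  k=4: a=2, p=432, q=29
  k=5: a=19, p=8357, q=561
  k=6: a=1, p=8789, q=590
  k=7: a=8, p=78669, q=5281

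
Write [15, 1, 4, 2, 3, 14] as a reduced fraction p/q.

Fold from the inside: start with 14/1.
  3 + 1/14 = 43/14
  2 + 14/43 = 100/43
  4 + 43/100 = 443/100
  1 + 100/443 = 543/443
  15 + 443/543 = 8588/543

8588/543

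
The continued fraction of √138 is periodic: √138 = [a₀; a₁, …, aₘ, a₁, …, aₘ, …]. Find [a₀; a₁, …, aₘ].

a₀ = ⌊√138⌋ = 11.
With m₀=0, d₀=1 and mₖ₊₁ = dₖaₖ − mₖ, dₖ₊₁ = (n − mₖ₊₁²)/dₖ, aₖ₊₁ = ⌊(a₀+mₖ₊₁)/dₖ₊₁⌋:
  k=1: m=11, d=17, a=1
  k=2: m=6, d=6, a=2
  k=3: m=6, d=17, a=1
  k=4: m=11, d=1, a=22
d=1 and a=2a₀=22 at k=4, so the next step gives (m, d) = (11, 17) again — its k=1 value — and the period has length 4.

[11; 1, 2, 1, 22]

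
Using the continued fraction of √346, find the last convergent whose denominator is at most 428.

6901/371

√346 = [18; 1, 1, 1, 1, 36, …] (period length 5).
Convergents:
  p_0/q_0 = 18/1
  p_1/q_1 = 19/1
  p_2/q_2 = 37/2
  p_3/q_3 = 56/3
  p_4/q_4 = 93/5
  p_5/q_5 = 3404/183
  p_6/q_6 = 3497/188
  p_7/q_7 = 6901/371
  p_8/q_8 = 10398/559
q_7 = 371 ≤ 428 < 559 = q_8, so the answer is 6901/371.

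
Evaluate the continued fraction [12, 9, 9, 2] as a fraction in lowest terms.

2095/173

Using pₖ = aₖpₖ₋₁ + pₖ₋₂ and qₖ = aₖqₖ₋₁ + qₖ₋₂:
  k=0: a=12, p=12, q=1
  k=1: a=9, p=109, q=9
  k=2: a=9, p=993, q=82
  k=3: a=2, p=2095, q=173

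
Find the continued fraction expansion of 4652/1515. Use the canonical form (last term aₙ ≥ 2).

4652 = 3×1515 + 107
1515 = 14×107 + 17
107 = 6×17 + 5
17 = 3×5 + 2
5 = 2×2 + 1
2 = 2×1 + 0  (stop)
So 4652/1515 = [3; 14, 6, 3, 2, 2].

[3; 14, 6, 3, 2, 2]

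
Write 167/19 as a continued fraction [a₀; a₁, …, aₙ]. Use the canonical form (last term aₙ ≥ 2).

167 = 8·19 + 15
19 = 1·15 + 4
15 = 3·4 + 3
4 = 1·3 + 1
3 = 3·1 + 0  (stop)
So 167/19 = [8; 1, 3, 1, 3].

[8; 1, 3, 1, 3]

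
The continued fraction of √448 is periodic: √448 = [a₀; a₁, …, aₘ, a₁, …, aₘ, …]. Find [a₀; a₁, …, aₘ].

[21; 6, 42]

a₀ = ⌊√448⌋ = 21.
With m₀=0, d₀=1 and mₖ₊₁ = dₖaₖ − mₖ, dₖ₊₁ = (n − mₖ₊₁²)/dₖ, aₖ₊₁ = ⌊(a₀+mₖ₊₁)/dₖ₊₁⌋:
  k=1: m=21, d=7, a=6
  k=2: m=21, d=1, a=42
d=1 and a=2a₀=42 at k=2, so the next step gives (m, d) = (21, 7) again — its k=1 value — and the period has length 2.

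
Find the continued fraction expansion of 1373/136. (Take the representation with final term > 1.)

1373 = 10×136 + 13
136 = 10×13 + 6
13 = 2×6 + 1
6 = 6×1 + 0  (stop)
So 1373/136 = [10; 10, 2, 6].

[10; 10, 2, 6]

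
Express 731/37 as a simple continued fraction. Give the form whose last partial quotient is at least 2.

731 = 19·37 + 28
37 = 1·28 + 9
28 = 3·9 + 1
9 = 9·1 + 0  (stop)
So 731/37 = [19; 1, 3, 9].

[19; 1, 3, 9]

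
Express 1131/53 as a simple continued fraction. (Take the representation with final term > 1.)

1131 = 21·53 + 18
53 = 2·18 + 17
18 = 1·17 + 1
17 = 17·1 + 0  (stop)
So 1131/53 = [21; 2, 1, 17].

[21; 2, 1, 17]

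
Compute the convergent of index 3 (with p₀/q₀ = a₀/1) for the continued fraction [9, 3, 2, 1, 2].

93/10

Using pₖ = aₖpₖ₋₁ + pₖ₋₂, qₖ = aₖqₖ₋₁ + qₖ₋₂ (with p₋₁=1, p₋₂=0, q₋₁=0, q₋₂=1):
  k=0: a=9, p=9, q=1
  k=1: a=3, p=28, q=3
  k=2: a=2, p=65, q=7
  k=3: a=1, p=93, q=10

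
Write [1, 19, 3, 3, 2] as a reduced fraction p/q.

467/444

Using pₖ = aₖpₖ₋₁ + pₖ₋₂ and qₖ = aₖqₖ₋₁ + qₖ₋₂:
  k=0: a=1, p=1, q=1
  k=1: a=19, p=20, q=19
  k=2: a=3, p=61, q=58
  k=3: a=3, p=203, q=193
  k=4: a=2, p=467, q=444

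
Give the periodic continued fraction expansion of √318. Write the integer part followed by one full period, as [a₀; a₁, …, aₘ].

a₀ = ⌊√318⌋ = 17.
With m₀=0, d₀=1 and mₖ₊₁ = dₖaₖ − mₖ, dₖ₊₁ = (n − mₖ₊₁²)/dₖ, aₖ₊₁ = ⌊(a₀+mₖ₊₁)/dₖ₊₁⌋:
  k=1: m=17, d=29, a=1
  k=2: m=12, d=6, a=4
  k=3: m=12, d=29, a=1
  k=4: m=17, d=1, a=34
d=1 and a=2a₀=34 at k=4, so the next step gives (m, d) = (17, 29) again — its k=1 value — and the period has length 4.

[17; 1, 4, 1, 34]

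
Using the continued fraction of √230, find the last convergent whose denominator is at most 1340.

√230 = [15; 6, 30, …] (period length 2).
Convergents:
  p_0/q_0 = 15/1
  p_1/q_1 = 91/6
  p_2/q_2 = 2745/181
  p_3/q_3 = 16561/1092
  p_4/q_4 = 499575/32941
q_3 = 1092 ≤ 1340 < 32941 = q_4, so the answer is 16561/1092.

16561/1092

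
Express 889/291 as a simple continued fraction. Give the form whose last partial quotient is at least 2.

[3; 18, 5, 3]

889 = 3·291 + 16
291 = 18·16 + 3
16 = 5·3 + 1
3 = 3·1 + 0  (stop)
So 889/291 = [3; 18, 5, 3].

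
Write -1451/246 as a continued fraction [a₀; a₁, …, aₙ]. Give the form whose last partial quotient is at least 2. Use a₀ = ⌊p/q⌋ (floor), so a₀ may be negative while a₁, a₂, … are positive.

-1451 = -6*246 + 25
246 = 9*25 + 21
25 = 1*21 + 4
21 = 5*4 + 1
4 = 4*1 + 0  (stop)
So -1451/246 = [-6; 9, 1, 5, 4].

[-6; 9, 1, 5, 4]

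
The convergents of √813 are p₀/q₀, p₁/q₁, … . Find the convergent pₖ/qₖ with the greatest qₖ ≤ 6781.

124631/4371

√813 = [28; 1, 1, 18, 1, 1, 56, …] (period length 6).
Convergents:
  p_0/q_0 = 28/1
  p_1/q_1 = 29/1
  p_2/q_2 = 57/2
  p_3/q_3 = 1055/37
  p_4/q_4 = 1112/39
  p_5/q_5 = 2167/76
  p_6/q_6 = 122464/4295
  p_7/q_7 = 124631/4371
  p_8/q_8 = 247095/8666
q_7 = 4371 ≤ 6781 < 8666 = q_8, so the answer is 124631/4371.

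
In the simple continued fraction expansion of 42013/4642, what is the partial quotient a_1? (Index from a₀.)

19

42013 = 9·4642 + 235   →  a_0 = 9
4642 = 19·235 + 177   →  a_1 = 19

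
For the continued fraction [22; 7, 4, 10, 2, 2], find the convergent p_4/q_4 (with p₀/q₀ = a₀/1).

13792/623

Using pₖ = aₖpₖ₋₁ + pₖ₋₂, qₖ = aₖqₖ₋₁ + qₖ₋₂ (with p₋₁=1, p₋₂=0, q₋₁=0, q₋₂=1):
  k=0: a=22, p=22, q=1
  k=1: a=7, p=155, q=7
  k=2: a=4, p=642, q=29
  k=3: a=10, p=6575, q=297
  k=4: a=2, p=13792, q=623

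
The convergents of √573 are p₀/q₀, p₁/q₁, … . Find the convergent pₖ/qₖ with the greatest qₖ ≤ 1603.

18360/767

√573 = [23; 1, 14, 1, 46, …] (period length 4).
Convergents:
  p_0/q_0 = 23/1
  p_1/q_1 = 24/1
  p_2/q_2 = 359/15
  p_3/q_3 = 383/16
  p_4/q_4 = 17977/751
  p_5/q_5 = 18360/767
  p_6/q_6 = 275017/11489
q_5 = 767 ≤ 1603 < 11489 = q_6, so the answer is 18360/767.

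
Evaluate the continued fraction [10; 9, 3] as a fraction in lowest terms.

283/28

Fold from the inside: start with 3/1.
  9 + 1/3 = 28/3
  10 + 3/28 = 283/28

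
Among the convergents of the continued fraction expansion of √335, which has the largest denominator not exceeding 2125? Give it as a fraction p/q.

√335 = [18; 3, 3, 3, 36, …] (period length 4).
Convergents:
  p_0/q_0 = 18/1
  p_1/q_1 = 55/3
  p_2/q_2 = 183/10
  p_3/q_3 = 604/33
  p_4/q_4 = 21927/1198
  p_5/q_5 = 66385/3627
q_4 = 1198 ≤ 2125 < 3627 = q_5, so the answer is 21927/1198.

21927/1198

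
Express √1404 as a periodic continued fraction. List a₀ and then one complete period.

a₀ = ⌊√1404⌋ = 37.
With m₀=0, d₀=1 and mₖ₊₁ = dₖaₖ − mₖ, dₖ₊₁ = (n − mₖ₊₁²)/dₖ, aₖ₊₁ = ⌊(a₀+mₖ₊₁)/dₖ₊₁⌋:
  k=1: m=37, d=35, a=2
  k=2: m=33, d=9, a=7
  k=3: m=30, d=56, a=1
  k=4: m=26, d=13, a=4
  k=5: m=26, d=56, a=1
  k=6: m=30, d=9, a=7
  k=7: m=33, d=35, a=2
  k=8: m=37, d=1, a=74
d=1 and a=2a₀=74 at k=8, so the next step gives (m, d) = (37, 35) again — its k=1 value — and the period has length 8.

[37; 2, 7, 1, 4, 1, 7, 2, 74]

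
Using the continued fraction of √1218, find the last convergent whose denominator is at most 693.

24046/689

√1218 = [34; 1, 8, 1, 68, …] (period length 4).
Convergents:
  p_0/q_0 = 34/1
  p_1/q_1 = 35/1
  p_2/q_2 = 314/9
  p_3/q_3 = 349/10
  p_4/q_4 = 24046/689
  p_5/q_5 = 24395/699
q_4 = 689 ≤ 693 < 699 = q_5, so the answer is 24046/689.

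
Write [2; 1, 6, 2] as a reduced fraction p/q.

43/15

Using pₖ = aₖpₖ₋₁ + pₖ₋₂ and qₖ = aₖqₖ₋₁ + qₖ₋₂:
  k=0: a=2, p=2, q=1
  k=1: a=1, p=3, q=1
  k=2: a=6, p=20, q=7
  k=3: a=2, p=43, q=15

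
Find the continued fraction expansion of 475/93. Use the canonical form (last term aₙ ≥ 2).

[5; 9, 3, 3]

475 = 5*93 + 10
93 = 9*10 + 3
10 = 3*3 + 1
3 = 3*1 + 0  (stop)
So 475/93 = [5; 9, 3, 3].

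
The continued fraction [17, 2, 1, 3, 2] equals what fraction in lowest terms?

434/25

Fold from the inside: start with 2/1.
  3 + 1/2 = 7/2
  1 + 2/7 = 9/7
  2 + 7/9 = 25/9
  17 + 9/25 = 434/25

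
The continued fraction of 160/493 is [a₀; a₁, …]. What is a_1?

3

160 = 0·493 + 160   →  a_0 = 0
493 = 3·160 + 13   →  a_1 = 3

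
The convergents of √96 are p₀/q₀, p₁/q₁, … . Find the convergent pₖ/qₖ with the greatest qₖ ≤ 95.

921/94

√96 = [9; 1, 3, 1, 18, …] (period length 4).
Convergents:
  p_0/q_0 = 9/1
  p_1/q_1 = 10/1
  p_2/q_2 = 39/4
  p_3/q_3 = 49/5
  p_4/q_4 = 921/94
  p_5/q_5 = 970/99
q_4 = 94 ≤ 95 < 99 = q_5, so the answer is 921/94.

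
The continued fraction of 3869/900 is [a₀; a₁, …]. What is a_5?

3

3869 = 4·900 + 269   →  a_0 = 4
900 = 3·269 + 93   →  a_1 = 3
269 = 2·93 + 83   →  a_2 = 2
93 = 1·83 + 10   →  a_3 = 1
83 = 8·10 + 3   →  a_4 = 8
10 = 3·3 + 1   →  a_5 = 3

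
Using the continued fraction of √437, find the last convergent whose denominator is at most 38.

√437 = [20; 1, 9, 2, 9, 1, 40, …] (period length 6).
Convergents:
  p_0/q_0 = 20/1
  p_1/q_1 = 21/1
  p_2/q_2 = 209/10
  p_3/q_3 = 439/21
  p_4/q_4 = 4160/199
q_3 = 21 ≤ 38 < 199 = q_4, so the answer is 439/21.

439/21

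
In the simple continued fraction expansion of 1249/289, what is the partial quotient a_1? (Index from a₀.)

1249 = 4·289 + 93   →  a_0 = 4
289 = 3·93 + 10   →  a_1 = 3

3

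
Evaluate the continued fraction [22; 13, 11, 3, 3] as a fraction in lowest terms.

32651/1479

Using pₖ = aₖpₖ₋₁ + pₖ₋₂ and qₖ = aₖqₖ₋₁ + qₖ₋₂:
  k=0: a=22, p=22, q=1
  k=1: a=13, p=287, q=13
  k=2: a=11, p=3179, q=144
  k=3: a=3, p=9824, q=445
  k=4: a=3, p=32651, q=1479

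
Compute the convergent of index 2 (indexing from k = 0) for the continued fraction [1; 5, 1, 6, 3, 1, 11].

Using pₖ = aₖpₖ₋₁ + pₖ₋₂, qₖ = aₖqₖ₋₁ + qₖ₋₂ (with p₋₁=1, p₋₂=0, q₋₁=0, q₋₂=1):
  k=0: a=1, p=1, q=1
  k=1: a=5, p=6, q=5
  k=2: a=1, p=7, q=6

7/6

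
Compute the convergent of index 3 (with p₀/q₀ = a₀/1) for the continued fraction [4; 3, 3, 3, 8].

142/33

Using pₖ = aₖpₖ₋₁ + pₖ₋₂, qₖ = aₖqₖ₋₁ + qₖ₋₂ (with p₋₁=1, p₋₂=0, q₋₁=0, q₋₂=1):
  k=0: a=4, p=4, q=1
  k=1: a=3, p=13, q=3
  k=2: a=3, p=43, q=10
  k=3: a=3, p=142, q=33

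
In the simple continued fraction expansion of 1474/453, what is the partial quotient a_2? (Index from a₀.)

1

1474 = 3·453 + 115   →  a_0 = 3
453 = 3·115 + 108   →  a_1 = 3
115 = 1·108 + 7   →  a_2 = 1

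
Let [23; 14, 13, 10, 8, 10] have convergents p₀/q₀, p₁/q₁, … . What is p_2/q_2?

Using pₖ = aₖpₖ₋₁ + pₖ₋₂, qₖ = aₖqₖ₋₁ + qₖ₋₂ (with p₋₁=1, p₋₂=0, q₋₁=0, q₋₂=1):
  k=0: a=23, p=23, q=1
  k=1: a=14, p=323, q=14
  k=2: a=13, p=4222, q=183

4222/183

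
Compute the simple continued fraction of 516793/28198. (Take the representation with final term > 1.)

[18; 3, 18, 16, 2, 15]

516793 = 18×28198 + 9229
28198 = 3×9229 + 511
9229 = 18×511 + 31
511 = 16×31 + 15
31 = 2×15 + 1
15 = 15×1 + 0  (stop)
So 516793/28198 = [18; 3, 18, 16, 2, 15].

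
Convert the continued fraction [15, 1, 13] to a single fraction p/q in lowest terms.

223/14

Using pₖ = aₖpₖ₋₁ + pₖ₋₂ and qₖ = aₖqₖ₋₁ + qₖ₋₂:
  k=0: a=15, p=15, q=1
  k=1: a=1, p=16, q=1
  k=2: a=13, p=223, q=14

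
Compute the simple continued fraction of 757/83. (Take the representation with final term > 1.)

[9; 8, 3, 3]

757 = 9*83 + 10
83 = 8*10 + 3
10 = 3*3 + 1
3 = 3*1 + 0  (stop)
So 757/83 = [9; 8, 3, 3].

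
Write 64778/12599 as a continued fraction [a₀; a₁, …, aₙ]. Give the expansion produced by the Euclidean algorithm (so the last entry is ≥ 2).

64778 = 5*12599 + 1783
12599 = 7*1783 + 118
1783 = 15*118 + 13
118 = 9*13 + 1
13 = 13*1 + 0  (stop)
So 64778/12599 = [5; 7, 15, 9, 13].

[5; 7, 15, 9, 13]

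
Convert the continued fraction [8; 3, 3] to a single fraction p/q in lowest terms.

Using pₖ = aₖpₖ₋₁ + pₖ₋₂ and qₖ = aₖqₖ₋₁ + qₖ₋₂:
  k=0: a=8, p=8, q=1
  k=1: a=3, p=25, q=3
  k=2: a=3, p=83, q=10

83/10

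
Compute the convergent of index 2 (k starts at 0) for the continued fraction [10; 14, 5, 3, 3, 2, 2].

715/71

Using pₖ = aₖpₖ₋₁ + pₖ₋₂, qₖ = aₖqₖ₋₁ + qₖ₋₂ (with p₋₁=1, p₋₂=0, q₋₁=0, q₋₂=1):
  k=0: a=10, p=10, q=1
  k=1: a=14, p=141, q=14
  k=2: a=5, p=715, q=71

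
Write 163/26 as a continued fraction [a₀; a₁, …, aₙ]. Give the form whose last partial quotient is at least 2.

[6; 3, 1, 2, 2]

163 = 6·26 + 7
26 = 3·7 + 5
7 = 1·5 + 2
5 = 2·2 + 1
2 = 2·1 + 0  (stop)
So 163/26 = [6; 3, 1, 2, 2].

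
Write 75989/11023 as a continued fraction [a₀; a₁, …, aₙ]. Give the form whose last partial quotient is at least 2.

[6; 1, 8, 2, 2, 7, 6, 5]

75989 = 6*11023 + 9851
11023 = 1*9851 + 1172
9851 = 8*1172 + 475
1172 = 2*475 + 222
475 = 2*222 + 31
222 = 7*31 + 5
31 = 6*5 + 1
5 = 5*1 + 0  (stop)
So 75989/11023 = [6; 1, 8, 2, 2, 7, 6, 5].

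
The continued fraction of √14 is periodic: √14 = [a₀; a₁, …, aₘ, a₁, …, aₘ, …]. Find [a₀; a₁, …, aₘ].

[3; 1, 2, 1, 6]

a₀ = ⌊√14⌋ = 3.
With m₀=0, d₀=1 and mₖ₊₁ = dₖaₖ − mₖ, dₖ₊₁ = (n − mₖ₊₁²)/dₖ, aₖ₊₁ = ⌊(a₀+mₖ₊₁)/dₖ₊₁⌋:
  k=1: m=3, d=5, a=1
  k=2: m=2, d=2, a=2
  k=3: m=2, d=5, a=1
  k=4: m=3, d=1, a=6
d=1 and a=2a₀=6 at k=4, so the next step gives (m, d) = (3, 5) again — its k=1 value — and the period has length 4.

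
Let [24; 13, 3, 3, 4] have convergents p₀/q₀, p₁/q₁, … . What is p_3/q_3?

3202/133

Using pₖ = aₖpₖ₋₁ + pₖ₋₂, qₖ = aₖqₖ₋₁ + qₖ₋₂ (with p₋₁=1, p₋₂=0, q₋₁=0, q₋₂=1):
  k=0: a=24, p=24, q=1
  k=1: a=13, p=313, q=13
  k=2: a=3, p=963, q=40
  k=3: a=3, p=3202, q=133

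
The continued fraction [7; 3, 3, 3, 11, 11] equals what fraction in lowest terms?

30205/4136

Fold from the inside: start with 11/1.
  11 + 1/11 = 122/11
  3 + 11/122 = 377/122
  3 + 122/377 = 1253/377
  3 + 377/1253 = 4136/1253
  7 + 1253/4136 = 30205/4136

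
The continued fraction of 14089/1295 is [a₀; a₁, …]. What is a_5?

14089 = 10·1295 + 1139   →  a_0 = 10
1295 = 1·1139 + 156   →  a_1 = 1
1139 = 7·156 + 47   →  a_2 = 7
156 = 3·47 + 15   →  a_3 = 3
47 = 3·15 + 2   →  a_4 = 3
15 = 7·2 + 1   →  a_5 = 7

7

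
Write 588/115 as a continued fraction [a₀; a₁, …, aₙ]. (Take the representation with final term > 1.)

588 = 5·115 + 13
115 = 8·13 + 11
13 = 1·11 + 2
11 = 5·2 + 1
2 = 2·1 + 0  (stop)
So 588/115 = [5; 8, 1, 5, 2].

[5; 8, 1, 5, 2]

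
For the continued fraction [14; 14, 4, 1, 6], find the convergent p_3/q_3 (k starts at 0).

999/71

Using pₖ = aₖpₖ₋₁ + pₖ₋₂, qₖ = aₖqₖ₋₁ + qₖ₋₂ (with p₋₁=1, p₋₂=0, q₋₁=0, q₋₂=1):
  k=0: a=14, p=14, q=1
  k=1: a=14, p=197, q=14
  k=2: a=4, p=802, q=57
  k=3: a=1, p=999, q=71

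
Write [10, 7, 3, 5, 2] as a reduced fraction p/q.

Fold from the inside: start with 2/1.
  5 + 1/2 = 11/2
  3 + 2/11 = 35/11
  7 + 11/35 = 256/35
  10 + 35/256 = 2595/256

2595/256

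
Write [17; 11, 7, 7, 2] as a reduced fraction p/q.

20371/1192

Fold from the inside: start with 2/1.
  7 + 1/2 = 15/2
  7 + 2/15 = 107/15
  11 + 15/107 = 1192/107
  17 + 107/1192 = 20371/1192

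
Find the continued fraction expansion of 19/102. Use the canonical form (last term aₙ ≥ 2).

[0; 5, 2, 1, 2, 2]

19 = 0*102 + 19
102 = 5*19 + 7
19 = 2*7 + 5
7 = 1*5 + 2
5 = 2*2 + 1
2 = 2*1 + 0  (stop)
So 19/102 = [0; 5, 2, 1, 2, 2].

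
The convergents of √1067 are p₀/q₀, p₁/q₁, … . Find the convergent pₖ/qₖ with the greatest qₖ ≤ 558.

12772/391

√1067 = [32; 1, 1, 1, 64, …] (period length 4).
Convergents:
  p_0/q_0 = 32/1
  p_1/q_1 = 33/1
  p_2/q_2 = 65/2
  p_3/q_3 = 98/3
  p_4/q_4 = 6337/194
  p_5/q_5 = 6435/197
  p_6/q_6 = 12772/391
  p_7/q_7 = 19207/588
q_6 = 391 ≤ 558 < 588 = q_7, so the answer is 12772/391.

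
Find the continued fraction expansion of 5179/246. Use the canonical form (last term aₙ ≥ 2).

[21; 18, 1, 12]

5179 = 21×246 + 13
246 = 18×13 + 12
13 = 1×12 + 1
12 = 12×1 + 0  (stop)
So 5179/246 = [21; 18, 1, 12].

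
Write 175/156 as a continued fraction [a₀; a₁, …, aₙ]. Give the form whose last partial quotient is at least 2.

175 = 1*156 + 19
156 = 8*19 + 4
19 = 4*4 + 3
4 = 1*3 + 1
3 = 3*1 + 0  (stop)
So 175/156 = [1; 8, 4, 1, 3].

[1; 8, 4, 1, 3]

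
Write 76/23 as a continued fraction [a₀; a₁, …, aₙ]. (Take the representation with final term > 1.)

[3; 3, 3, 2]

76 = 3·23 + 7
23 = 3·7 + 2
7 = 3·2 + 1
2 = 2·1 + 0  (stop)
So 76/23 = [3; 3, 3, 2].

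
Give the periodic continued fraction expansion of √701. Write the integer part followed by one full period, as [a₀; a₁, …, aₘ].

[26; 2, 10, 10, 2, 52]

a₀ = ⌊√701⌋ = 26.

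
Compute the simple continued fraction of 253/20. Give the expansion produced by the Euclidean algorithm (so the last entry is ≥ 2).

[12; 1, 1, 1, 6]

253 = 12·20 + 13
20 = 1·13 + 7
13 = 1·7 + 6
7 = 1·6 + 1
6 = 6·1 + 0  (stop)
So 253/20 = [12; 1, 1, 1, 6].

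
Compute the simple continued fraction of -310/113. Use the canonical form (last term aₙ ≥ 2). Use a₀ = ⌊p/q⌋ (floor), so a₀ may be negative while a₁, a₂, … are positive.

[-3; 3, 1, 8, 1, 2]

-310 = -3×113 + 29
113 = 3×29 + 26
29 = 1×26 + 3
26 = 8×3 + 2
3 = 1×2 + 1
2 = 2×1 + 0  (stop)
So -310/113 = [-3; 3, 1, 8, 1, 2].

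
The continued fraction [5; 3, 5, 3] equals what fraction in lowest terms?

271/51

Using pₖ = aₖpₖ₋₁ + pₖ₋₂ and qₖ = aₖqₖ₋₁ + qₖ₋₂:
  k=0: a=5, p=5, q=1
  k=1: a=3, p=16, q=3
  k=2: a=5, p=85, q=16
  k=3: a=3, p=271, q=51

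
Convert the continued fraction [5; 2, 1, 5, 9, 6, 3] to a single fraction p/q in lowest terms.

Using pₖ = aₖpₖ₋₁ + pₖ₋₂ and qₖ = aₖqₖ₋₁ + qₖ₋₂:
  k=0: a=5, p=5, q=1
  k=1: a=2, p=11, q=2
  k=2: a=1, p=16, q=3
  k=3: a=5, p=91, q=17
  k=4: a=9, p=835, q=156
  k=5: a=6, p=5101, q=953
  k=6: a=3, p=16138, q=3015

16138/3015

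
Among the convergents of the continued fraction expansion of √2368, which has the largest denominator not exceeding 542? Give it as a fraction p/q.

10657/219

√2368 = [48; 1, 1, 1, 23, 1, 1, 1, 96, …] (period length 8).
Convergents:
  p_0/q_0 = 48/1
  p_1/q_1 = 49/1
  p_2/q_2 = 97/2
  p_3/q_3 = 146/3
  p_4/q_4 = 3455/71
  p_5/q_5 = 3601/74
  p_6/q_6 = 7056/145
  p_7/q_7 = 10657/219
  p_8/q_8 = 1030128/21169
q_7 = 219 ≤ 542 < 21169 = q_8, so the answer is 10657/219.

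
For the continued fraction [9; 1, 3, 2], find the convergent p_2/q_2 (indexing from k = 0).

Using pₖ = aₖpₖ₋₁ + pₖ₋₂, qₖ = aₖqₖ₋₁ + qₖ₋₂ (with p₋₁=1, p₋₂=0, q₋₁=0, q₋₂=1):
  k=0: a=9, p=9, q=1
  k=1: a=1, p=10, q=1
  k=2: a=3, p=39, q=4

39/4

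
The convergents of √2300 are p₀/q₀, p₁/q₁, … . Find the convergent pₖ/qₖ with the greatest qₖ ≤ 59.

1151/24

√2300 = [47; 1, 22, 1, 94, …] (period length 4).
Convergents:
  p_0/q_0 = 47/1
  p_1/q_1 = 48/1
  p_2/q_2 = 1103/23
  p_3/q_3 = 1151/24
  p_4/q_4 = 109297/2279
q_3 = 24 ≤ 59 < 2279 = q_4, so the answer is 1151/24.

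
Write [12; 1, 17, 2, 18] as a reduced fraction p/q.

Fold from the inside: start with 18/1.
  2 + 1/18 = 37/18
  17 + 18/37 = 647/37
  1 + 37/647 = 684/647
  12 + 647/684 = 8855/684

8855/684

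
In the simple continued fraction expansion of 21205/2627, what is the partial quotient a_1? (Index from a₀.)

21205 = 8·2627 + 189   →  a_0 = 8
2627 = 13·189 + 170   →  a_1 = 13

13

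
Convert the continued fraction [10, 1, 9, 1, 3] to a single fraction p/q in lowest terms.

469/43

Using pₖ = aₖpₖ₋₁ + pₖ₋₂ and qₖ = aₖqₖ₋₁ + qₖ₋₂:
  k=0: a=10, p=10, q=1
  k=1: a=1, p=11, q=1
  k=2: a=9, p=109, q=10
  k=3: a=1, p=120, q=11
  k=4: a=3, p=469, q=43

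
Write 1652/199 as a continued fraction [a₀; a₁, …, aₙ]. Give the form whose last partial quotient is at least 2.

1652 = 8×199 + 60
199 = 3×60 + 19
60 = 3×19 + 3
19 = 6×3 + 1
3 = 3×1 + 0  (stop)
So 1652/199 = [8; 3, 3, 6, 3].

[8; 3, 3, 6, 3]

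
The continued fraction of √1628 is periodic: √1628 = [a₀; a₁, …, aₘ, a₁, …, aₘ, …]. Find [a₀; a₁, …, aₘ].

[40; 2, 1, 6, 1, 2, 80]

a₀ = ⌊√1628⌋ = 40.
With m₀=0, d₀=1 and mₖ₊₁ = dₖaₖ − mₖ, dₖ₊₁ = (n − mₖ₊₁²)/dₖ, aₖ₊₁ = ⌊(a₀+mₖ₊₁)/dₖ₊₁⌋:
  k=1: m=40, d=28, a=2
  k=2: m=16, d=49, a=1
  k=3: m=33, d=11, a=6
  k=4: m=33, d=49, a=1
  k=5: m=16, d=28, a=2
  k=6: m=40, d=1, a=80
d=1 and a=2a₀=80 at k=6, so the next step gives (m, d) = (40, 28) again — its k=1 value — and the period has length 6.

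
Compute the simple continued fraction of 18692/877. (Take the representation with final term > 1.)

[21; 3, 5, 3, 2, 7]

18692 = 21*877 + 275
877 = 3*275 + 52
275 = 5*52 + 15
52 = 3*15 + 7
15 = 2*7 + 1
7 = 7*1 + 0  (stop)
So 18692/877 = [21; 3, 5, 3, 2, 7].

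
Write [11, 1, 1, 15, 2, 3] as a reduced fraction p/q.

2568/223

Fold from the inside: start with 3/1.
  2 + 1/3 = 7/3
  15 + 3/7 = 108/7
  1 + 7/108 = 115/108
  1 + 108/115 = 223/115
  11 + 115/223 = 2568/223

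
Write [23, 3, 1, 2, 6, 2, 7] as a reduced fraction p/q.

Using pₖ = aₖpₖ₋₁ + pₖ₋₂ and qₖ = aₖqₖ₋₁ + qₖ₋₂:
  k=0: a=23, p=23, q=1
  k=1: a=3, p=70, q=3
  k=2: a=1, p=93, q=4
  k=3: a=2, p=256, q=11
  k=4: a=6, p=1629, q=70
  k=5: a=2, p=3514, q=151
  k=6: a=7, p=26227, q=1127

26227/1127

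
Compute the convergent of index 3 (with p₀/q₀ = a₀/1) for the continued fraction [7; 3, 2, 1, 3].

73/10

Using pₖ = aₖpₖ₋₁ + pₖ₋₂, qₖ = aₖqₖ₋₁ + qₖ₋₂ (with p₋₁=1, p₋₂=0, q₋₁=0, q₋₂=1):
  k=0: a=7, p=7, q=1
  k=1: a=3, p=22, q=3
  k=2: a=2, p=51, q=7
  k=3: a=1, p=73, q=10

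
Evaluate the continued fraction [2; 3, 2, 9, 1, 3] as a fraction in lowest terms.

Fold from the inside: start with 3/1.
  1 + 1/3 = 4/3
  9 + 3/4 = 39/4
  2 + 4/39 = 82/39
  3 + 39/82 = 285/82
  2 + 82/285 = 652/285

652/285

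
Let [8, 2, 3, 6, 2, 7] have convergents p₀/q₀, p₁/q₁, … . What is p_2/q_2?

59/7

Using pₖ = aₖpₖ₋₁ + pₖ₋₂, qₖ = aₖqₖ₋₁ + qₖ₋₂ (with p₋₁=1, p₋₂=0, q₋₁=0, q₋₂=1):
  k=0: a=8, p=8, q=1
  k=1: a=2, p=17, q=2
  k=2: a=3, p=59, q=7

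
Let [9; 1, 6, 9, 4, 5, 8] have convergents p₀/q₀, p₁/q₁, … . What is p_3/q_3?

Using pₖ = aₖpₖ₋₁ + pₖ₋₂, qₖ = aₖqₖ₋₁ + qₖ₋₂ (with p₋₁=1, p₋₂=0, q₋₁=0, q₋₂=1):
  k=0: a=9, p=9, q=1
  k=1: a=1, p=10, q=1
  k=2: a=6, p=69, q=7
  k=3: a=9, p=631, q=64

631/64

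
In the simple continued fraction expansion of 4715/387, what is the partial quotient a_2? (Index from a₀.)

2

4715 = 12·387 + 71   →  a_0 = 12
387 = 5·71 + 32   →  a_1 = 5
71 = 2·32 + 7   →  a_2 = 2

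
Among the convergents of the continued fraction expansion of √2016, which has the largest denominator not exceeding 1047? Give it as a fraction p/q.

40365/899

√2016 = [44; 1, 8, 1, 88, …] (period length 4).
Convergents:
  p_0/q_0 = 44/1
  p_1/q_1 = 45/1
  p_2/q_2 = 404/9
  p_3/q_3 = 449/10
  p_4/q_4 = 39916/889
  p_5/q_5 = 40365/899
  p_6/q_6 = 362836/8081
q_5 = 899 ≤ 1047 < 8081 = q_6, so the answer is 40365/899.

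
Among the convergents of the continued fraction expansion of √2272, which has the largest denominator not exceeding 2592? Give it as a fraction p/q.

40897/858

√2272 = [47; 1, 1, 1, 94, …] (period length 4).
Convergents:
  p_0/q_0 = 47/1
  p_1/q_1 = 48/1
  p_2/q_2 = 95/2
  p_3/q_3 = 143/3
  p_4/q_4 = 13537/284
  p_5/q_5 = 13680/287
  p_6/q_6 = 27217/571
  p_7/q_7 = 40897/858
  p_8/q_8 = 3871535/81223
q_7 = 858 ≤ 2592 < 81223 = q_8, so the answer is 40897/858.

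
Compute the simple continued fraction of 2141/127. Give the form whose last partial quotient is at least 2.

[16; 1, 6, 18]

2141 = 16×127 + 109
127 = 1×109 + 18
109 = 6×18 + 1
18 = 18×1 + 0  (stop)
So 2141/127 = [16; 1, 6, 18].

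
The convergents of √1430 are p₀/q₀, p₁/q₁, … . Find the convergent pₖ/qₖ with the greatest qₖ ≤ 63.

1021/27

√1430 = [37; 1, 4, 2, 2, 2, 4, 1, 74, …] (period length 8).
Convergents:
  p_0/q_0 = 37/1
  p_1/q_1 = 38/1
  p_2/q_2 = 189/5
  p_3/q_3 = 416/11
  p_4/q_4 = 1021/27
  p_5/q_5 = 2458/65
q_4 = 27 ≤ 63 < 65 = q_5, so the answer is 1021/27.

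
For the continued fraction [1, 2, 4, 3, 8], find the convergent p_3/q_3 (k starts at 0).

42/29

Using pₖ = aₖpₖ₋₁ + pₖ₋₂, qₖ = aₖqₖ₋₁ + qₖ₋₂ (with p₋₁=1, p₋₂=0, q₋₁=0, q₋₂=1):
  k=0: a=1, p=1, q=1
  k=1: a=2, p=3, q=2
  k=2: a=4, p=13, q=9
  k=3: a=3, p=42, q=29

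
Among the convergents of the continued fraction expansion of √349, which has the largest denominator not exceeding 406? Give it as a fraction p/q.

6277/336

√349 = [18; 1, 2, 7, 7, 2, 1, 36, …] (period length 7).
Convergents:
  p_0/q_0 = 18/1
  p_1/q_1 = 19/1
  p_2/q_2 = 56/3
  p_3/q_3 = 411/22
  p_4/q_4 = 2933/157
  p_5/q_5 = 6277/336
  p_6/q_6 = 9210/493
q_5 = 336 ≤ 406 < 493 = q_6, so the answer is 6277/336.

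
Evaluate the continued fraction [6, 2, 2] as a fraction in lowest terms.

32/5

Fold from the inside: start with 2/1.
  2 + 1/2 = 5/2
  6 + 2/5 = 32/5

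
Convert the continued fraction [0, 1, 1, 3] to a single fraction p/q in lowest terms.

Using pₖ = aₖpₖ₋₁ + pₖ₋₂ and qₖ = aₖqₖ₋₁ + qₖ₋₂:
  k=0: a=0, p=0, q=1
  k=1: a=1, p=1, q=1
  k=2: a=1, p=1, q=2
  k=3: a=3, p=4, q=7

4/7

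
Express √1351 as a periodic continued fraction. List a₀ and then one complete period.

[36; 1, 3, 10, 3, 1, 72]

a₀ = ⌊√1351⌋ = 36.
With m₀=0, d₀=1 and mₖ₊₁ = dₖaₖ − mₖ, dₖ₊₁ = (n − mₖ₊₁²)/dₖ, aₖ₊₁ = ⌊(a₀+mₖ₊₁)/dₖ₊₁⌋:
  k=1: m=36, d=55, a=1
  k=2: m=19, d=18, a=3
  k=3: m=35, d=7, a=10
  k=4: m=35, d=18, a=3
  k=5: m=19, d=55, a=1
  k=6: m=36, d=1, a=72
d=1 and a=2a₀=72 at k=6, so the next step gives (m, d) = (36, 55) again — its k=1 value — and the period has length 6.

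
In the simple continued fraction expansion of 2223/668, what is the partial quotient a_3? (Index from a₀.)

1

2223 = 3·668 + 219   →  a_0 = 3
668 = 3·219 + 11   →  a_1 = 3
219 = 19·11 + 10   →  a_2 = 19
11 = 1·10 + 1   →  a_3 = 1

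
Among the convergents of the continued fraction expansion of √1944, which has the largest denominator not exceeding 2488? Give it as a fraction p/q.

42724/969

√1944 = [44; 11, 88, …] (period length 2).
Convergents:
  p_0/q_0 = 44/1
  p_1/q_1 = 485/11
  p_2/q_2 = 42724/969
  p_3/q_3 = 470449/10670
q_2 = 969 ≤ 2488 < 10670 = q_3, so the answer is 42724/969.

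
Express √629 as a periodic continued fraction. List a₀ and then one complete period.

a₀ = ⌊√629⌋ = 25.
With m₀=0, d₀=1 and mₖ₊₁ = dₖaₖ − mₖ, dₖ₊₁ = (n − mₖ₊₁²)/dₖ, aₖ₊₁ = ⌊(a₀+mₖ₊₁)/dₖ₊₁⌋:
  k=1: m=25, d=4, a=12
  k=2: m=23, d=25, a=1
  k=3: m=2, d=25, a=1
  k=4: m=23, d=4, a=12
  k=5: m=25, d=1, a=50
d=1 and a=2a₀=50 at k=5, so the next step gives (m, d) = (25, 4) again — its k=1 value — and the period has length 5.

[25; 12, 1, 1, 12, 50]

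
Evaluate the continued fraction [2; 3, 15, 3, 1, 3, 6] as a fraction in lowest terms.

Using pₖ = aₖpₖ₋₁ + pₖ₋₂ and qₖ = aₖqₖ₋₁ + qₖ₋₂:
  k=0: a=2, p=2, q=1
  k=1: a=3, p=7, q=3
  k=2: a=15, p=107, q=46
  k=3: a=3, p=328, q=141
  k=4: a=1, p=435, q=187
  k=5: a=3, p=1633, q=702
  k=6: a=6, p=10233, q=4399

10233/4399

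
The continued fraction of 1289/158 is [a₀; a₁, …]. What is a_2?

1289 = 8·158 + 25   →  a_0 = 8
158 = 6·25 + 8   →  a_1 = 6
25 = 3·8 + 1   →  a_2 = 3

3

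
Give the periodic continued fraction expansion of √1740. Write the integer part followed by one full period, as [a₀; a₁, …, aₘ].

[41; 1, 2, 2, 20, 2, 2, 1, 82]

a₀ = ⌊√1740⌋ = 41.
With m₀=0, d₀=1 and mₖ₊₁ = dₖaₖ − mₖ, dₖ₊₁ = (n − mₖ₊₁²)/dₖ, aₖ₊₁ = ⌊(a₀+mₖ₊₁)/dₖ₊₁⌋:
  k=1: m=41, d=59, a=1
  k=2: m=18, d=24, a=2
  k=3: m=30, d=35, a=2
  k=4: m=40, d=4, a=20
  k=5: m=40, d=35, a=2
  k=6: m=30, d=24, a=2
  k=7: m=18, d=59, a=1
  k=8: m=41, d=1, a=82
d=1 and a=2a₀=82 at k=8, so the next step gives (m, d) = (41, 59) again — its k=1 value — and the period has length 8.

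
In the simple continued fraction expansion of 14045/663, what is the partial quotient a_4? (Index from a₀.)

14045 = 21·663 + 122   →  a_0 = 21
663 = 5·122 + 53   →  a_1 = 5
122 = 2·53 + 16   →  a_2 = 2
53 = 3·16 + 5   →  a_3 = 3
16 = 3·5 + 1   →  a_4 = 3

3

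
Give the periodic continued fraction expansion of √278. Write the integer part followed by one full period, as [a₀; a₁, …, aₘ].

[16; 1, 2, 16, 2, 1, 32]

a₀ = ⌊√278⌋ = 16.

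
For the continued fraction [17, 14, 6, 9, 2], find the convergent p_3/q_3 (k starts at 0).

13298/779

Using pₖ = aₖpₖ₋₁ + pₖ₋₂, qₖ = aₖqₖ₋₁ + qₖ₋₂ (with p₋₁=1, p₋₂=0, q₋₁=0, q₋₂=1):
  k=0: a=17, p=17, q=1
  k=1: a=14, p=239, q=14
  k=2: a=6, p=1451, q=85
  k=3: a=9, p=13298, q=779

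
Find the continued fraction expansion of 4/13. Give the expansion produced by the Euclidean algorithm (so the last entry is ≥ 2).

4 = 0·13 + 4
13 = 3·4 + 1
4 = 4·1 + 0  (stop)
So 4/13 = [0; 3, 4].

[0; 3, 4]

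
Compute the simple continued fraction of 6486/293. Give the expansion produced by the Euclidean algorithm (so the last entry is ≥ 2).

6486 = 22*293 + 40
293 = 7*40 + 13
40 = 3*13 + 1
13 = 13*1 + 0  (stop)
So 6486/293 = [22; 7, 3, 13].

[22; 7, 3, 13]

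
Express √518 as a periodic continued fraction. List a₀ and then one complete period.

[22; 1, 3, 6, 3, 1, 44]

a₀ = ⌊√518⌋ = 22.
With m₀=0, d₀=1 and mₖ₊₁ = dₖaₖ − mₖ, dₖ₊₁ = (n − mₖ₊₁²)/dₖ, aₖ₊₁ = ⌊(a₀+mₖ₊₁)/dₖ₊₁⌋:
  k=1: m=22, d=34, a=1
  k=2: m=12, d=11, a=3
  k=3: m=21, d=7, a=6
  k=4: m=21, d=11, a=3
  k=5: m=12, d=34, a=1
  k=6: m=22, d=1, a=44
d=1 and a=2a₀=44 at k=6, so the next step gives (m, d) = (22, 34) again — its k=1 value — and the period has length 6.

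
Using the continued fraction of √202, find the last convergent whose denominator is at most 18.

√202 = [14; 4, 1, 2, 2, 1, 4, 28, …] (period length 7).
Convergents:
  p_0/q_0 = 14/1
  p_1/q_1 = 57/4
  p_2/q_2 = 71/5
  p_3/q_3 = 199/14
  p_4/q_4 = 469/33
q_3 = 14 ≤ 18 < 33 = q_4, so the answer is 199/14.

199/14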